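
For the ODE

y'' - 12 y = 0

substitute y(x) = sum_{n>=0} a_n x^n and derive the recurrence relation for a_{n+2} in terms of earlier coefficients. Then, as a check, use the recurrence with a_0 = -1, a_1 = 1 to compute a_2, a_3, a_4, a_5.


Substitute y = sum_n a_n x^n into y'' + (const) y = 0.
y''(x) = sum_{n>=0} (n+2)(n+1) a_{n+2} x^n.
The ODE becomes sum_n [(n+2)(n+1) a_{n+2} - 12 a_n] x^n = 0.
Setting each coefficient to zero gives the recurrence:
  (n+2)(n+1) a_{n+2} - 12 a_n = 0,
  a_{n+2} = 12 / ((n+1)(n+2)) a_n.

Check with a_0 = -1, a_1 = 1 (apply the recurrence for n = 0, 1, 2, 3): a_0 = -1, a_1 = 1, a_2 = -6, a_3 = 2, a_4 = -6, a_5 = 6/5.

a_{n+2} = 12/((n+1)(n+2)) * a_n; check: a_0 = -1, a_1 = 1, a_2 = -6, a_3 = 2, a_4 = -6, a_5 = 6/5


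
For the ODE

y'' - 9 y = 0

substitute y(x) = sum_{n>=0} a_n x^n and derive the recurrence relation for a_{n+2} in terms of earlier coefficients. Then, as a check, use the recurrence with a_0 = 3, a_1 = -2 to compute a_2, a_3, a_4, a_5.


Substitute y = sum_n a_n x^n into y'' + (const) y = 0.
y''(x) = sum_{n>=0} (n+2)(n+1) a_{n+2} x^n.
The ODE becomes sum_n [(n+2)(n+1) a_{n+2} - 9 a_n] x^n = 0.
Setting each coefficient to zero gives the recurrence:
  (n+2)(n+1) a_{n+2} - 9 a_n = 0,
  a_{n+2} = 9 / ((n+1)(n+2)) a_n.

Check with a_0 = 3, a_1 = -2 (apply the recurrence for n = 0, 1, 2, 3): a_0 = 3, a_1 = -2, a_2 = 27/2, a_3 = -3, a_4 = 81/8, a_5 = -27/20.

a_{n+2} = 9/((n+1)(n+2)) * a_n; check: a_0 = 3, a_1 = -2, a_2 = 27/2, a_3 = -3, a_4 = 81/8, a_5 = -27/20


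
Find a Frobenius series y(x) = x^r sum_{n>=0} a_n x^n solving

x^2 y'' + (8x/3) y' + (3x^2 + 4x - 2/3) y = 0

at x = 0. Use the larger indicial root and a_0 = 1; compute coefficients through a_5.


Write in Frobenius form y'' + (p(x)/x) y' + (q(x)/x^2) y = 0:
  p(x) = 8/3,  q(x) = 3x^2 + 4x - 2/3.
Indicial equation: r(r-1) + (8/3) r + (-2/3) = 0 -> roots r_1 = 1/3, r_2 = -2.
Take r = r_1 = 1/3. Let y(x) = x^r sum_{n>=0} a_n x^n with a_0 = 1.
Substitute y = x^r sum a_n x^n and match x^{r+n}. The recurrence is
  D(n) a_n + 4 a_{n-1} + 3 a_{n-2} = 0,  where D(n) = (r+n)(r+n-1) + (8/3)(r+n) + (-2/3).
  a_n = [-4 a_{n-1} - 3 a_{n-2}] / D(n).
Since the indicial polynomial factors as (r - r_1)(r - r_2), D(n) = (r_1 + n - r_1)(r_1 + n - r_2) = n(n + 7/3).
Evaluating step by step (a_0 = 1):
  n = 1: D(1) = 1(1 + 7/3) = 10/3; numerator = -4(1) = -4; a_1 = (-4)/(10/3) = -6/5
  n = 2: D(2) = 2(2 + 7/3) = 26/3; numerator = -4(-6/5) - 3(1) = 9/5; a_2 = (9/5)/(26/3) = 27/130
  n = 3: D(3) = 3(3 + 7/3) = 16; numerator = -4(27/130) - 3(-6/5) = 36/13; a_3 = (36/13)/(16) = 9/52
  n = 4: D(4) = 4(4 + 7/3) = 76/3; numerator = -4(9/52) - 3(27/130) = -171/130; a_4 = (-171/130)/(76/3) = -27/520
  n = 5: D(5) = 5(5 + 7/3) = 110/3; numerator = -4(-27/520) - 3(9/52) = -81/260; a_5 = (-81/260)/(110/3) = -243/28600

r = 1/3; a_0 = 1; a_1 = -6/5; a_2 = 27/130; a_3 = 9/52; a_4 = -27/520; a_5 = -243/28600


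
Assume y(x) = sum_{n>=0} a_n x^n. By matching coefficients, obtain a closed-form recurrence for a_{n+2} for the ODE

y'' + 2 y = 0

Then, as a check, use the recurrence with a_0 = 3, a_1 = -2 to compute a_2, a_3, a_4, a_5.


Substitute y = sum_n a_n x^n into y'' + (const) y = 0.
y''(x) = sum_{n>=0} (n+2)(n+1) a_{n+2} x^n.
The ODE becomes sum_n [(n+2)(n+1) a_{n+2} + 2 a_n] x^n = 0.
Setting each coefficient to zero gives the recurrence:
  (n+2)(n+1) a_{n+2} + 2 a_n = 0,
  a_{n+2} = -2 / ((n+1)(n+2)) a_n.

Check with a_0 = 3, a_1 = -2 (apply the recurrence for n = 0, 1, 2, 3): a_0 = 3, a_1 = -2, a_2 = -3, a_3 = 2/3, a_4 = 1/2, a_5 = -1/15.

a_{n+2} = -2/((n+1)(n+2)) * a_n; check: a_0 = 3, a_1 = -2, a_2 = -3, a_3 = 2/3, a_4 = 1/2, a_5 = -1/15


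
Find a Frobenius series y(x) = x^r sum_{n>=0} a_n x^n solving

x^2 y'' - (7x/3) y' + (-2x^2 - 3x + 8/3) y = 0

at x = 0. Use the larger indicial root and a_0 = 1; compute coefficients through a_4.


Write in Frobenius form y'' + (p(x)/x) y' + (q(x)/x^2) y = 0:
  p(x) = -7/3,  q(x) = -2x^2 - 3x + 8/3.
Indicial equation: r(r-1) + (-7/3) r + (8/3) = 0 -> roots r_1 = 2, r_2 = 4/3.
Take r = r_1 = 2. Let y(x) = x^r sum_{n>=0} a_n x^n with a_0 = 1.
Substitute y = x^r sum a_n x^n and match x^{r+n}. The recurrence is
  D(n) a_n - 3 a_{n-1} - 2 a_{n-2} = 0,  where D(n) = (r+n)(r+n-1) + (-7/3)(r+n) + (8/3).
  a_n = [3 a_{n-1} + 2 a_{n-2}] / D(n).
Since the indicial polynomial factors as (r - r_1)(r - r_2), D(n) = (r_1 + n - r_1)(r_1 + n - r_2) = n(n + 2/3).
Evaluating step by step (a_0 = 1):
  n = 1: D(1) = 1(1 + 2/3) = 5/3; numerator = 3(1) = 3; a_1 = (3)/(5/3) = 9/5
  n = 2: D(2) = 2(2 + 2/3) = 16/3; numerator = 3(9/5) + 2(1) = 37/5; a_2 = (37/5)/(16/3) = 111/80
  n = 3: D(3) = 3(3 + 2/3) = 11; numerator = 3(111/80) + 2(9/5) = 621/80; a_3 = (621/80)/(11) = 621/880
  n = 4: D(4) = 4(4 + 2/3) = 56/3; numerator = 3(621/880) + 2(111/80) = 861/176; a_4 = (861/176)/(56/3) = 369/1408

r = 2; a_0 = 1; a_1 = 9/5; a_2 = 111/80; a_3 = 621/880; a_4 = 369/1408


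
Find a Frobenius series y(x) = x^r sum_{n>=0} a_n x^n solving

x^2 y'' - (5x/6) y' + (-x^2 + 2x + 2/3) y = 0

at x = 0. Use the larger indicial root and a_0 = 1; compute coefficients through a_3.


Write in Frobenius form y'' + (p(x)/x) y' + (q(x)/x^2) y = 0:
  p(x) = -5/6,  q(x) = -x^2 + 2x + 2/3.
Indicial equation: r(r-1) + (-5/6) r + (2/3) = 0 -> roots r_1 = 4/3, r_2 = 1/2.
Take r = r_1 = 4/3. Let y(x) = x^r sum_{n>=0} a_n x^n with a_0 = 1.
Substitute y = x^r sum a_n x^n and match x^{r+n}. The recurrence is
  D(n) a_n + 2 a_{n-1} - 1 a_{n-2} = 0,  where D(n) = (r+n)(r+n-1) + (-5/6)(r+n) + (2/3).
  a_n = [-2 a_{n-1} + 1 a_{n-2}] / D(n).
Since the indicial polynomial factors as (r - r_1)(r - r_2), D(n) = (r_1 + n - r_1)(r_1 + n - r_2) = n(n + 5/6).
Evaluating step by step (a_0 = 1):
  n = 1: D(1) = 1(1 + 5/6) = 11/6; numerator = -2(1) = -2; a_1 = (-2)/(11/6) = -12/11
  n = 2: D(2) = 2(2 + 5/6) = 17/3; numerator = -2(-12/11) + 1(1) = 35/11; a_2 = (35/11)/(17/3) = 105/187
  n = 3: D(3) = 3(3 + 5/6) = 23/2; numerator = -2(105/187) + 1(-12/11) = -414/187; a_3 = (-414/187)/(23/2) = -36/187

r = 4/3; a_0 = 1; a_1 = -12/11; a_2 = 105/187; a_3 = -36/187


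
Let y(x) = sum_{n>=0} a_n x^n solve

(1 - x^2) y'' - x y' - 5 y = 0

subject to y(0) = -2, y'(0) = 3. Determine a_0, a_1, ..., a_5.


Ansatz: y(x) = sum_{n>=0} a_n x^n, so y'(x) = sum_{n>=1} n a_n x^(n-1) and y''(x) = sum_{n>=2} n(n-1) a_n x^(n-2).
Substitute into P(x) y'' + Q(x) y' + R(x) y = 0 with P(x) = 1 - x^2, Q(x) = -x, R(x) = -5, and match powers of x.
Initial conditions: a_0 = -2, a_1 = 3.
Setting the coefficient of each power of x to zero and solving order by order (substituting the coefficients already found):
  x^0: 2 a_2 - 5 a_0 = 0  ->  2 a_2 = 5 a_0 = -10  ->  a_2 = -5
  x^1: 6 a_3 - 6 a_1 = 0  ->  6 a_3 = 6 a_1 = 18  ->  a_3 = 3
  x^2: 12 a_4 - 9 a_2 = 0  ->  12 a_4 = 9 a_2 = -45  ->  a_4 = -15/4
  x^3: 20 a_5 - 14 a_3 = 0  ->  20 a_5 = 14 a_3 = 42  ->  a_5 = 21/10
Truncated series: y(x) = -2 + 3 x - 5 x^2 + 3 x^3 - (15/4) x^4 + (21/10) x^5 + O(x^6).

a_0 = -2; a_1 = 3; a_2 = -5; a_3 = 3; a_4 = -15/4; a_5 = 21/10


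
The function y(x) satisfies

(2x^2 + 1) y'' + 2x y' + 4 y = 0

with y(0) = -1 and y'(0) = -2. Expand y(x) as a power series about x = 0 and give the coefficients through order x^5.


Ansatz: y(x) = sum_{n>=0} a_n x^n, so y'(x) = sum_{n>=1} n a_n x^(n-1) and y''(x) = sum_{n>=2} n(n-1) a_n x^(n-2).
Substitute into P(x) y'' + Q(x) y' + R(x) y = 0 with P(x) = 2x^2 + 1, Q(x) = 2x, R(x) = 4, and match powers of x.
Initial conditions: a_0 = -1, a_1 = -2.
Setting the coefficient of each power of x to zero and solving order by order (substituting the coefficients already found):
  x^0: 2 a_2 + 4 a_0 = 0  ->  2 a_2 = -4 a_0 = 4  ->  a_2 = 2
  x^1: 6 a_3 + 6 a_1 = 0  ->  6 a_3 = -6 a_1 = 12  ->  a_3 = 2
  x^2: 12 a_4 + 12 a_2 = 0  ->  12 a_4 = -12 a_2 = -24  ->  a_4 = -2
  x^3: 20 a_5 + 22 a_3 = 0  ->  20 a_5 = -22 a_3 = -44  ->  a_5 = -11/5
Truncated series: y(x) = -1 - 2 x + 2 x^2 + 2 x^3 - 2 x^4 - (11/5) x^5 + O(x^6).

a_0 = -1; a_1 = -2; a_2 = 2; a_3 = 2; a_4 = -2; a_5 = -11/5


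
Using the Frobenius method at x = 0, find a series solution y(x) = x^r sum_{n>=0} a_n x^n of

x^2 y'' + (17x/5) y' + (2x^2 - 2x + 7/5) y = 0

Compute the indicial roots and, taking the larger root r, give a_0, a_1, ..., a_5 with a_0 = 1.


Write in Frobenius form y'' + (p(x)/x) y' + (q(x)/x^2) y = 0:
  p(x) = 17/5,  q(x) = 2x^2 - 2x + 7/5.
Indicial equation: r(r-1) + (17/5) r + (7/5) = 0 -> roots r_1 = -1, r_2 = -7/5.
Take r = r_1 = -1. Let y(x) = x^r sum_{n>=0} a_n x^n with a_0 = 1.
Substitute y = x^r sum a_n x^n and match x^{r+n}. The recurrence is
  D(n) a_n - 2 a_{n-1} + 2 a_{n-2} = 0,  where D(n) = (r+n)(r+n-1) + (17/5)(r+n) + (7/5).
  a_n = [2 a_{n-1} - 2 a_{n-2}] / D(n).
Since the indicial polynomial factors as (r - r_1)(r - r_2), D(n) = (r_1 + n - r_1)(r_1 + n - r_2) = n(n + 2/5).
Evaluating step by step (a_0 = 1):
  n = 1: D(1) = 1(1 + 2/5) = 7/5; numerator = 2(1) = 2; a_1 = (2)/(7/5) = 10/7
  n = 2: D(2) = 2(2 + 2/5) = 24/5; numerator = 2(10/7) - 2(1) = 6/7; a_2 = (6/7)/(24/5) = 5/28
  n = 3: D(3) = 3(3 + 2/5) = 51/5; numerator = 2(5/28) - 2(10/7) = -5/2; a_3 = (-5/2)/(51/5) = -25/102
  n = 4: D(4) = 4(4 + 2/5) = 88/5; numerator = 2(-25/102) - 2(5/28) = -605/714; a_4 = (-605/714)/(88/5) = -275/5712
  n = 5: D(5) = 5(5 + 2/5) = 27; numerator = 2(-275/5712) - 2(-25/102) = 375/952; a_5 = (375/952)/(27) = 125/8568

r = -1; a_0 = 1; a_1 = 10/7; a_2 = 5/28; a_3 = -25/102; a_4 = -275/5712; a_5 = 125/8568


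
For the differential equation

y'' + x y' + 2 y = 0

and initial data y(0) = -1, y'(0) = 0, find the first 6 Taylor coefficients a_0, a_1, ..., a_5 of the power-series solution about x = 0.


Ansatz: y(x) = sum_{n>=0} a_n x^n, so y'(x) = sum_{n>=1} n a_n x^(n-1) and y''(x) = sum_{n>=2} n(n-1) a_n x^(n-2).
Substitute into P(x) y'' + Q(x) y' + R(x) y = 0 with P(x) = 1, Q(x) = x, R(x) = 2, and match powers of x.
Initial conditions: a_0 = -1, a_1 = 0.
Setting the coefficient of each power of x to zero and solving order by order (substituting the coefficients already found):
  x^0: 2 a_2 + 2 a_0 = 0  ->  2 a_2 = -2 a_0 = 2  ->  a_2 = 1
  x^1: 6 a_3 + 3 a_1 = 0  ->  6 a_3 = -3 a_1 = 0  ->  a_3 = 0
  x^2: 12 a_4 + 4 a_2 = 0  ->  12 a_4 = -4 a_2 = -4  ->  a_4 = -1/3
  x^3: 20 a_5 + 5 a_3 = 0  ->  20 a_5 = -5 a_3 = 0  ->  a_5 = 0
Truncated series: y(x) = -1 + x^2 - (1/3) x^4 + O(x^6).

a_0 = -1; a_1 = 0; a_2 = 1; a_3 = 0; a_4 = -1/3; a_5 = 0


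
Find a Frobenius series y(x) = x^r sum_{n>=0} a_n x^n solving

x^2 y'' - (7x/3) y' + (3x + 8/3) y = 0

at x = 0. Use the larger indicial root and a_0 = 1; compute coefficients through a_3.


Write in Frobenius form y'' + (p(x)/x) y' + (q(x)/x^2) y = 0:
  p(x) = -7/3,  q(x) = 3x + 8/3.
Indicial equation: r(r-1) + (-7/3) r + (8/3) = 0 -> roots r_1 = 2, r_2 = 4/3.
Take r = r_1 = 2. Let y(x) = x^r sum_{n>=0} a_n x^n with a_0 = 1.
Substitute y = x^r sum a_n x^n and match x^{r+n}. The recurrence is
  D(n) a_n + 3 a_{n-1} = 0,  where D(n) = (r+n)(r+n-1) + (-7/3)(r+n) + (8/3).
  a_n = -3 / D(n) * a_{n-1}.
Since the indicial polynomial factors as (r - r_1)(r - r_2), D(n) = (r_1 + n - r_1)(r_1 + n - r_2) = n(n + 2/3).
Evaluating step by step (a_0 = 1):
  n = 1: D(1) = 1(1 + 2/3) = 5/3; numerator = -3(1) = -3; a_1 = (-3)/(5/3) = -9/5
  n = 2: D(2) = 2(2 + 2/3) = 16/3; numerator = -3(-9/5) = 27/5; a_2 = (27/5)/(16/3) = 81/80
  n = 3: D(3) = 3(3 + 2/3) = 11; numerator = -3(81/80) = -243/80; a_3 = (-243/80)/(11) = -243/880

r = 2; a_0 = 1; a_1 = -9/5; a_2 = 81/80; a_3 = -243/880


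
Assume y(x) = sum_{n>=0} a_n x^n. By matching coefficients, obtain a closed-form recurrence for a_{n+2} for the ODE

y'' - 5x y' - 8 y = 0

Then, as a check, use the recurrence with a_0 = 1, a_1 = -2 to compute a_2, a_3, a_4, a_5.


Substitute y = sum_n a_n x^n.
y''(x) has coefficient (n+2)(n+1) a_{n+2} at x^n;
-5 x y'(x) has coefficient -5 n a_n at x^n (shift);
-8 y(x) has coefficient -8 a_n at x^n.
Matching x^n: (n+2)(n+1) a_{n+2} + (-5n - 8) a_n = 0.
Thus a_{n+2} = (5n + 8) / ((n+1)(n+2)) * a_n.

Check with a_0 = 1, a_1 = -2 (apply the recurrence for n = 0, 1, 2, 3): a_0 = 1, a_1 = -2, a_2 = 4, a_3 = -13/3, a_4 = 6, a_5 = -299/60.

a_(n+2) = (5n + 8) / ((n+1)(n+2)) * a_n; check: a_0 = 1, a_1 = -2, a_2 = 4, a_3 = -13/3, a_4 = 6, a_5 = -299/60


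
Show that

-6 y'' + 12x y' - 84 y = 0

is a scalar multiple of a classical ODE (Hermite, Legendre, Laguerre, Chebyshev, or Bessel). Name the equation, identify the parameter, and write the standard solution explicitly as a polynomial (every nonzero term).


All three coefficients share the factor -6; dividing through by -6 gives  y'' - 2x y' + 14 y = 0.
This matches the Hermite equation y'' - 2x y' + 2n y = 0 with 2n = 14, so n = 7; the polynomial solution is H_7(x).
With y = sum_k a_k x^k, matching x^k gives (k+2)(k+1) a_{k+2} = 2(k - n) a_k = 2(k - 7) a_k. The right side vanishes at k = 7, so the series with the parity of 7 terminates at degree 7.
Standard normalization: leading coefficient of H_n is 2^n, so a_7 = 2^7 = 128. Work downward with a_k = (k+1)(k+2) a_{k+2} / (2(k - n)):
  a_5 = (6)(7)(128) / (2(5 - 7)) = 5376/(-4) = -1344
  a_3 = (4)(5)(-1344) / (2(3 - 7)) = -26880/(-8) = 3360
  a_1 = (2)(3)(3360) / (2(1 - 7)) = 20160/(-12) = -1680
Hence H_7(x) = 128 x^7 - 1344 x^5 + 3360 x^3 - 1680 x.

H_7(x); series = 128 x^7 - 1344 x^5 + 3360 x^3 - 1680 x


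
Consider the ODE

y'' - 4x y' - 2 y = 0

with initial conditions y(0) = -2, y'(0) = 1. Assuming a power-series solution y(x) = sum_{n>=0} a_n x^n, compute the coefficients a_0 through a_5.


Ansatz: y(x) = sum_{n>=0} a_n x^n, so y'(x) = sum_{n>=1} n a_n x^(n-1) and y''(x) = sum_{n>=2} n(n-1) a_n x^(n-2).
Substitute into P(x) y'' + Q(x) y' + R(x) y = 0 with P(x) = 1, Q(x) = -4x, R(x) = -2, and match powers of x.
Initial conditions: a_0 = -2, a_1 = 1.
Setting the coefficient of each power of x to zero and solving order by order (substituting the coefficients already found):
  x^0: 2 a_2 - 2 a_0 = 0  ->  2 a_2 = 2 a_0 = -4  ->  a_2 = -2
  x^1: 6 a_3 - 6 a_1 = 0  ->  6 a_3 = 6 a_1 = 6  ->  a_3 = 1
  x^2: 12 a_4 - 10 a_2 = 0  ->  12 a_4 = 10 a_2 = -20  ->  a_4 = -5/3
  x^3: 20 a_5 - 14 a_3 = 0  ->  20 a_5 = 14 a_3 = 14  ->  a_5 = 7/10
Truncated series: y(x) = -2 + x - 2 x^2 + x^3 - (5/3) x^4 + (7/10) x^5 + O(x^6).

a_0 = -2; a_1 = 1; a_2 = -2; a_3 = 1; a_4 = -5/3; a_5 = 7/10


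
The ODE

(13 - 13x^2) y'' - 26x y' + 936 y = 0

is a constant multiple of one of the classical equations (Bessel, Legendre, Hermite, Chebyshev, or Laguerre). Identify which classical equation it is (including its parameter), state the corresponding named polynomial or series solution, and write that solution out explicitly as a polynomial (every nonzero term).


All three coefficients share the factor 13; dividing through by 13 gives  (1 - x^2) y'' - 2x y' + 72 y = 0.
This matches the Legendre equation (1 - x^2) y'' - 2x y' + n(n+1) y = 0 (note the -2x y' term) with n(n+1) = 72, so n = 8; the polynomial solution is P_8(x).
With y = sum_k a_k x^k, matching x^k gives (k+2)(k+1) a_{k+2} = [k(k+1) - n(n+1)] a_k = (k - 8)(k + 9) a_k. The right side vanishes at k = 8, so the series with the parity of 8 terminates at degree 8.
Standard normalization (P_n(1) = 1): leading coefficient (2n)!/(2^n (n!)^2) = 20922789888000/(256*1625702400) = 6435/128, so a_8 = 6435/128. Work downward with a_k = (k+1)(k+2) a_{k+2} / ((k - 8)(k + 9)):
  a_6 = (7)(8)(6435/128) / ((6 - 8)(6 + 9)) = (45045/16)/(-30) = -3003/32
  a_4 = (5)(6)(-3003/32) / ((4 - 8)(4 + 9)) = (-45045/16)/(-52) = 3465/64
  a_2 = (3)(4)(3465/64) / ((2 - 8)(2 + 9)) = (10395/16)/(-66) = -315/32
  a_0 = (1)(2)(-315/32) / ((0 - 8)(0 + 9)) = (-315/16)/(-72) = 35/128
Hence P_8(x) = 6435 x^8/128 - 3003 x^6/32 + 3465 x^4/64 - 315 x^2/32 + 35/128.

P_8(x); series = 6435 x^8/128 - 3003 x^6/32 + 3465 x^4/64 - 315 x^2/32 + 35/128


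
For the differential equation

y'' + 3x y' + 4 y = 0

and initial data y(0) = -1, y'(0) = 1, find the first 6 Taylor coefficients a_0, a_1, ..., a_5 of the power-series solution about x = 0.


Ansatz: y(x) = sum_{n>=0} a_n x^n, so y'(x) = sum_{n>=1} n a_n x^(n-1) and y''(x) = sum_{n>=2} n(n-1) a_n x^(n-2).
Substitute into P(x) y'' + Q(x) y' + R(x) y = 0 with P(x) = 1, Q(x) = 3x, R(x) = 4, and match powers of x.
Initial conditions: a_0 = -1, a_1 = 1.
Setting the coefficient of each power of x to zero and solving order by order (substituting the coefficients already found):
  x^0: 2 a_2 + 4 a_0 = 0  ->  2 a_2 = -4 a_0 = 4  ->  a_2 = 2
  x^1: 6 a_3 + 7 a_1 = 0  ->  6 a_3 = -7 a_1 = -7  ->  a_3 = -7/6
  x^2: 12 a_4 + 10 a_2 = 0  ->  12 a_4 = -10 a_2 = -20  ->  a_4 = -5/3
  x^3: 20 a_5 + 13 a_3 = 0  ->  20 a_5 = -13 a_3 = 91/6  ->  a_5 = 91/120
Truncated series: y(x) = -1 + x + 2 x^2 - (7/6) x^3 - (5/3) x^4 + (91/120) x^5 + O(x^6).

a_0 = -1; a_1 = 1; a_2 = 2; a_3 = -7/6; a_4 = -5/3; a_5 = 91/120


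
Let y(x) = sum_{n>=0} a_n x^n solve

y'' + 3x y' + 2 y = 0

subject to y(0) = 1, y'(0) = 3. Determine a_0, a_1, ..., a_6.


Ansatz: y(x) = sum_{n>=0} a_n x^n, so y'(x) = sum_{n>=1} n a_n x^(n-1) and y''(x) = sum_{n>=2} n(n-1) a_n x^(n-2).
Substitute into P(x) y'' + Q(x) y' + R(x) y = 0 with P(x) = 1, Q(x) = 3x, R(x) = 2, and match powers of x.
Initial conditions: a_0 = 1, a_1 = 3.
Setting the coefficient of each power of x to zero and solving order by order (substituting the coefficients already found):
  x^0: 2 a_2 + 2 a_0 = 0  ->  2 a_2 = -2 a_0 = -2  ->  a_2 = -1
  x^1: 6 a_3 + 5 a_1 = 0  ->  6 a_3 = -5 a_1 = -15  ->  a_3 = -5/2
  x^2: 12 a_4 + 8 a_2 = 0  ->  12 a_4 = -8 a_2 = 8  ->  a_4 = 2/3
  x^3: 20 a_5 + 11 a_3 = 0  ->  20 a_5 = -11 a_3 = 55/2  ->  a_5 = 11/8
  x^4: 30 a_6 + 14 a_4 = 0  ->  30 a_6 = -14 a_4 = -28/3  ->  a_6 = -14/45
Truncated series: y(x) = 1 + 3 x - x^2 - (5/2) x^3 + (2/3) x^4 + (11/8) x^5 - (14/45) x^6 + O(x^7).

a_0 = 1; a_1 = 3; a_2 = -1; a_3 = -5/2; a_4 = 2/3; a_5 = 11/8; a_6 = -14/45


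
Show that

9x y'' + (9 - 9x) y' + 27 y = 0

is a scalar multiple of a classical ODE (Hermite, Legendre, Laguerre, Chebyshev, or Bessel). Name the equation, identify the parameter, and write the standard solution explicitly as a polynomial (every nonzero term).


All three coefficients share the factor 9; dividing through by 9 gives  x y'' + (1 - x) y' + 3 y = 0.
This matches the Laguerre equation x y'' + (1 - x) y' + n y = 0 with n = 3; the polynomial solution is L_3(x).
With y = sum_k a_k x^k, matching x^k gives (k+1)k a_{k+1} + (k+1) a_{k+1} - k a_k + n a_k = 0, i.e. (k+1)^2 a_{k+1} = (k - n) a_k = (k - 3) a_k. The right side vanishes at k = 3, so the series terminates at degree 3.
Standard normalization L_n(0) = 1 gives a_0 = 1. Work upward with a_{k+1} = (k - 3) a_k / (k+1)^2:
  a_1 = (0 - 3)(1) / 1^2 = -3/1 = -3
  a_2 = (1 - 3)(-3) / 2^2 = 6/4 = 3/2
  a_3 = (2 - 3)(3/2) / 3^2 = (-3/2)/9 = -1/6
Hence L_3(x) = -x^3/6 + 3 x^2/2 - 3 x + 1.

L_3(x); series = -x^3/6 + 3 x^2/2 - 3 x + 1


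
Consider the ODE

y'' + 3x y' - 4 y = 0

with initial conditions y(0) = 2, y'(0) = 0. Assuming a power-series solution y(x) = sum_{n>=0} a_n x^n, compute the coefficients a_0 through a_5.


Ansatz: y(x) = sum_{n>=0} a_n x^n, so y'(x) = sum_{n>=1} n a_n x^(n-1) and y''(x) = sum_{n>=2} n(n-1) a_n x^(n-2).
Substitute into P(x) y'' + Q(x) y' + R(x) y = 0 with P(x) = 1, Q(x) = 3x, R(x) = -4, and match powers of x.
Initial conditions: a_0 = 2, a_1 = 0.
Setting the coefficient of each power of x to zero and solving order by order (substituting the coefficients already found):
  x^0: 2 a_2 - 4 a_0 = 0  ->  2 a_2 = 4 a_0 = 8  ->  a_2 = 4
  x^1: 6 a_3 - a_1 = 0  ->  6 a_3 = a_1 = 0  ->  a_3 = 0
  x^2: 12 a_4 + 2 a_2 = 0  ->  12 a_4 = -2 a_2 = -8  ->  a_4 = -2/3
  x^3: 20 a_5 + 5 a_3 = 0  ->  20 a_5 = -5 a_3 = 0  ->  a_5 = 0
Truncated series: y(x) = 2 + 4 x^2 - (2/3) x^4 + O(x^6).

a_0 = 2; a_1 = 0; a_2 = 4; a_3 = 0; a_4 = -2/3; a_5 = 0


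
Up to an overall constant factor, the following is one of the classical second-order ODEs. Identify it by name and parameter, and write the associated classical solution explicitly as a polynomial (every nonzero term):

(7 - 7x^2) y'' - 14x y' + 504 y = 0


All three coefficients share the factor 7; dividing through by 7 gives  (1 - x^2) y'' - 2x y' + 72 y = 0.
This matches the Legendre equation (1 - x^2) y'' - 2x y' + n(n+1) y = 0 (note the -2x y' term) with n(n+1) = 72, so n = 8; the polynomial solution is P_8(x).
With y = sum_k a_k x^k, matching x^k gives (k+2)(k+1) a_{k+2} = [k(k+1) - n(n+1)] a_k = (k - 8)(k + 9) a_k. The right side vanishes at k = 8, so the series with the parity of 8 terminates at degree 8.
Standard normalization (P_n(1) = 1): leading coefficient (2n)!/(2^n (n!)^2) = 20922789888000/(256*1625702400) = 6435/128, so a_8 = 6435/128. Work downward with a_k = (k+1)(k+2) a_{k+2} / ((k - 8)(k + 9)):
  a_6 = (7)(8)(6435/128) / ((6 - 8)(6 + 9)) = (45045/16)/(-30) = -3003/32
  a_4 = (5)(6)(-3003/32) / ((4 - 8)(4 + 9)) = (-45045/16)/(-52) = 3465/64
  a_2 = (3)(4)(3465/64) / ((2 - 8)(2 + 9)) = (10395/16)/(-66) = -315/32
  a_0 = (1)(2)(-315/32) / ((0 - 8)(0 + 9)) = (-315/16)/(-72) = 35/128
Hence P_8(x) = 6435 x^8/128 - 3003 x^6/32 + 3465 x^4/64 - 315 x^2/32 + 35/128.

P_8(x); series = 6435 x^8/128 - 3003 x^6/32 + 3465 x^4/64 - 315 x^2/32 + 35/128


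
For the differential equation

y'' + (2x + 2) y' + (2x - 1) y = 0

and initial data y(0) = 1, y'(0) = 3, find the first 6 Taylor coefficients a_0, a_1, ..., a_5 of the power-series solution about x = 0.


Ansatz: y(x) = sum_{n>=0} a_n x^n, so y'(x) = sum_{n>=1} n a_n x^(n-1) and y''(x) = sum_{n>=2} n(n-1) a_n x^(n-2).
Substitute into P(x) y'' + Q(x) y' + R(x) y = 0 with P(x) = 1, Q(x) = 2x + 2, R(x) = 2x - 1, and match powers of x.
Initial conditions: a_0 = 1, a_1 = 3.
Setting the coefficient of each power of x to zero and solving order by order (substituting the coefficients already found):
  x^0: 2 a_2 + 2 a_1 - a_0 = 0  ->  2 a_2 = -2 a_1 + a_0 = -5  ->  a_2 = -5/2
  x^1: 6 a_3 + 4 a_2 + a_1 + 2 a_0 = 0  ->  6 a_3 = -4 a_2 - a_1 - 2 a_0 = 5  ->  a_3 = 5/6
  x^2: 12 a_4 + 6 a_3 + 3 a_2 + 2 a_1 = 0  ->  12 a_4 = -6 a_3 - 3 a_2 - 2 a_1 = -7/2  ->  a_4 = -7/24
  x^3: 20 a_5 + 8 a_4 + 5 a_3 + 2 a_2 = 0  ->  20 a_5 = -8 a_4 - 5 a_3 - 2 a_2 = 19/6  ->  a_5 = 19/120
Truncated series: y(x) = 1 + 3 x - (5/2) x^2 + (5/6) x^3 - (7/24) x^4 + (19/120) x^5 + O(x^6).

a_0 = 1; a_1 = 3; a_2 = -5/2; a_3 = 5/6; a_4 = -7/24; a_5 = 19/120


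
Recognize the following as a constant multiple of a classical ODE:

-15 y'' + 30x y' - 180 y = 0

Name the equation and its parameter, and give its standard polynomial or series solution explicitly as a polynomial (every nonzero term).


All three coefficients share the factor -15; dividing through by -15 gives  y'' - 2x y' + 12 y = 0.
This matches the Hermite equation y'' - 2x y' + 2n y = 0 with 2n = 12, so n = 6; the polynomial solution is H_6(x).
With y = sum_k a_k x^k, matching x^k gives (k+2)(k+1) a_{k+2} = 2(k - n) a_k = 2(k - 6) a_k. The right side vanishes at k = 6, so the series with the parity of 6 terminates at degree 6.
Standard normalization: leading coefficient of H_n is 2^n, so a_6 = 2^6 = 64. Work downward with a_k = (k+1)(k+2) a_{k+2} / (2(k - n)):
  a_4 = (5)(6)(64) / (2(4 - 6)) = 1920/(-4) = -480
  a_2 = (3)(4)(-480) / (2(2 - 6)) = -5760/(-8) = 720
  a_0 = (1)(2)(720) / (2(0 - 6)) = 1440/(-12) = -120
Hence H_6(x) = 64 x^6 - 480 x^4 + 720 x^2 - 120.

H_6(x); series = 64 x^6 - 480 x^4 + 720 x^2 - 120


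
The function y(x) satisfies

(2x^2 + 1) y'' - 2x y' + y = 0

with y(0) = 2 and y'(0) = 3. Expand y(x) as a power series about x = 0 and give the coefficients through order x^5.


Ansatz: y(x) = sum_{n>=0} a_n x^n, so y'(x) = sum_{n>=1} n a_n x^(n-1) and y''(x) = sum_{n>=2} n(n-1) a_n x^(n-2).
Substitute into P(x) y'' + Q(x) y' + R(x) y = 0 with P(x) = 2x^2 + 1, Q(x) = -2x, R(x) = 1, and match powers of x.
Initial conditions: a_0 = 2, a_1 = 3.
Setting the coefficient of each power of x to zero and solving order by order (substituting the coefficients already found):
  x^0: 2 a_2 + a_0 = 0  ->  2 a_2 = -a_0 = -2  ->  a_2 = -1
  x^1: 6 a_3 - a_1 = 0  ->  6 a_3 = a_1 = 3  ->  a_3 = 1/2
  x^2: 12 a_4 + a_2 = 0  ->  12 a_4 = -a_2 = 1  ->  a_4 = 1/12
  x^3: 20 a_5 + 7 a_3 = 0  ->  20 a_5 = -7 a_3 = -7/2  ->  a_5 = -7/40
Truncated series: y(x) = 2 + 3 x - x^2 + (1/2) x^3 + (1/12) x^4 - (7/40) x^5 + O(x^6).

a_0 = 2; a_1 = 3; a_2 = -1; a_3 = 1/2; a_4 = 1/12; a_5 = -7/40


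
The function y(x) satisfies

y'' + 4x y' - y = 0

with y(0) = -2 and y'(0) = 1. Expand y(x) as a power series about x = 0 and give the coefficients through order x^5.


Ansatz: y(x) = sum_{n>=0} a_n x^n, so y'(x) = sum_{n>=1} n a_n x^(n-1) and y''(x) = sum_{n>=2} n(n-1) a_n x^(n-2).
Substitute into P(x) y'' + Q(x) y' + R(x) y = 0 with P(x) = 1, Q(x) = 4x, R(x) = -1, and match powers of x.
Initial conditions: a_0 = -2, a_1 = 1.
Setting the coefficient of each power of x to zero and solving order by order (substituting the coefficients already found):
  x^0: 2 a_2 - a_0 = 0  ->  2 a_2 = a_0 = -2  ->  a_2 = -1
  x^1: 6 a_3 + 3 a_1 = 0  ->  6 a_3 = -3 a_1 = -3  ->  a_3 = -1/2
  x^2: 12 a_4 + 7 a_2 = 0  ->  12 a_4 = -7 a_2 = 7  ->  a_4 = 7/12
  x^3: 20 a_5 + 11 a_3 = 0  ->  20 a_5 = -11 a_3 = 11/2  ->  a_5 = 11/40
Truncated series: y(x) = -2 + x - x^2 - (1/2) x^3 + (7/12) x^4 + (11/40) x^5 + O(x^6).

a_0 = -2; a_1 = 1; a_2 = -1; a_3 = -1/2; a_4 = 7/12; a_5 = 11/40


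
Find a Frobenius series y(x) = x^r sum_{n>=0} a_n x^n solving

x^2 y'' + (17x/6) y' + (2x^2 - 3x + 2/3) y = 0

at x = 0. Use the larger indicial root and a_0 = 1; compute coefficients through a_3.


Write in Frobenius form y'' + (p(x)/x) y' + (q(x)/x^2) y = 0:
  p(x) = 17/6,  q(x) = 2x^2 - 3x + 2/3.
Indicial equation: r(r-1) + (17/6) r + (2/3) = 0 -> roots r_1 = -1/2, r_2 = -4/3.
Take r = r_1 = -1/2. Let y(x) = x^r sum_{n>=0} a_n x^n with a_0 = 1.
Substitute y = x^r sum a_n x^n and match x^{r+n}. The recurrence is
  D(n) a_n - 3 a_{n-1} + 2 a_{n-2} = 0,  where D(n) = (r+n)(r+n-1) + (17/6)(r+n) + (2/3).
  a_n = [3 a_{n-1} - 2 a_{n-2}] / D(n).
Since the indicial polynomial factors as (r - r_1)(r - r_2), D(n) = (r_1 + n - r_1)(r_1 + n - r_2) = n(n + 5/6).
Evaluating step by step (a_0 = 1):
  n = 1: D(1) = 1(1 + 5/6) = 11/6; numerator = 3(1) = 3; a_1 = (3)/(11/6) = 18/11
  n = 2: D(2) = 2(2 + 5/6) = 17/3; numerator = 3(18/11) - 2(1) = 32/11; a_2 = (32/11)/(17/3) = 96/187
  n = 3: D(3) = 3(3 + 5/6) = 23/2; numerator = 3(96/187) - 2(18/11) = -324/187; a_3 = (-324/187)/(23/2) = -648/4301

r = -1/2; a_0 = 1; a_1 = 18/11; a_2 = 96/187; a_3 = -648/4301


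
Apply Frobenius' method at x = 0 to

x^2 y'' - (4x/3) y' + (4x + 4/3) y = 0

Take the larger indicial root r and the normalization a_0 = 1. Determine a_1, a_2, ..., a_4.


Write in Frobenius form y'' + (p(x)/x) y' + (q(x)/x^2) y = 0:
  p(x) = -4/3,  q(x) = 4x + 4/3.
Indicial equation: r(r-1) + (-4/3) r + (4/3) = 0 -> roots r_1 = 4/3, r_2 = 1.
Take r = r_1 = 4/3. Let y(x) = x^r sum_{n>=0} a_n x^n with a_0 = 1.
Substitute y = x^r sum a_n x^n and match x^{r+n}. The recurrence is
  D(n) a_n + 4 a_{n-1} = 0,  where D(n) = (r+n)(r+n-1) + (-4/3)(r+n) + (4/3).
  a_n = -4 / D(n) * a_{n-1}.
Since the indicial polynomial factors as (r - r_1)(r - r_2), D(n) = (r_1 + n - r_1)(r_1 + n - r_2) = n(n + 1/3).
Evaluating step by step (a_0 = 1):
  n = 1: D(1) = 1(1 + 1/3) = 4/3; numerator = -4(1) = -4; a_1 = (-4)/(4/3) = -3
  n = 2: D(2) = 2(2 + 1/3) = 14/3; numerator = -4(-3) = 12; a_2 = (12)/(14/3) = 18/7
  n = 3: D(3) = 3(3 + 1/3) = 10; numerator = -4(18/7) = -72/7; a_3 = (-72/7)/(10) = -36/35
  n = 4: D(4) = 4(4 + 1/3) = 52/3; numerator = -4(-36/35) = 144/35; a_4 = (144/35)/(52/3) = 108/455

r = 4/3; a_0 = 1; a_1 = -3; a_2 = 18/7; a_3 = -36/35; a_4 = 108/455


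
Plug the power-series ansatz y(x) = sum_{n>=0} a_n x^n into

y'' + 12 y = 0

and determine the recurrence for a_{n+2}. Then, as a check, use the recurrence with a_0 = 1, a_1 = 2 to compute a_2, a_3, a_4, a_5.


Substitute y = sum_n a_n x^n into y'' + (const) y = 0.
y''(x) = sum_{n>=0} (n+2)(n+1) a_{n+2} x^n.
The ODE becomes sum_n [(n+2)(n+1) a_{n+2} + 12 a_n] x^n = 0.
Setting each coefficient to zero gives the recurrence:
  (n+2)(n+1) a_{n+2} + 12 a_n = 0,
  a_{n+2} = -12 / ((n+1)(n+2)) a_n.

Check with a_0 = 1, a_1 = 2 (apply the recurrence for n = 0, 1, 2, 3): a_0 = 1, a_1 = 2, a_2 = -6, a_3 = -4, a_4 = 6, a_5 = 12/5.

a_{n+2} = -12/((n+1)(n+2)) * a_n; check: a_0 = 1, a_1 = 2, a_2 = -6, a_3 = -4, a_4 = 6, a_5 = 12/5


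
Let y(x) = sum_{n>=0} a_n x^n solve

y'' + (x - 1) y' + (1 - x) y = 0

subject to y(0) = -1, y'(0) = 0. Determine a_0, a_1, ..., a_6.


Ansatz: y(x) = sum_{n>=0} a_n x^n, so y'(x) = sum_{n>=1} n a_n x^(n-1) and y''(x) = sum_{n>=2} n(n-1) a_n x^(n-2).
Substitute into P(x) y'' + Q(x) y' + R(x) y = 0 with P(x) = 1, Q(x) = x - 1, R(x) = 1 - x, and match powers of x.
Initial conditions: a_0 = -1, a_1 = 0.
Setting the coefficient of each power of x to zero and solving order by order (substituting the coefficients already found):
  x^0: 2 a_2 - a_1 + a_0 = 0  ->  2 a_2 = a_1 - a_0 = 1  ->  a_2 = 1/2
  x^1: 6 a_3 - 2 a_2 + 2 a_1 - a_0 = 0  ->  6 a_3 = 2 a_2 - 2 a_1 + a_0 = 0  ->  a_3 = 0
  x^2: 12 a_4 - 3 a_3 + 3 a_2 - a_1 = 0  ->  12 a_4 = 3 a_3 - 3 a_2 + a_1 = -3/2  ->  a_4 = -1/8
  x^3: 20 a_5 - 4 a_4 + 4 a_3 - a_2 = 0  ->  20 a_5 = 4 a_4 - 4 a_3 + a_2 = 0  ->  a_5 = 0
  x^4: 30 a_6 - 5 a_5 + 5 a_4 - a_3 = 0  ->  30 a_6 = 5 a_5 - 5 a_4 + a_3 = 5/8  ->  a_6 = 1/48
Truncated series: y(x) = -1 + (1/2) x^2 - (1/8) x^4 + (1/48) x^6 + O(x^7).

a_0 = -1; a_1 = 0; a_2 = 1/2; a_3 = 0; a_4 = -1/8; a_5 = 0; a_6 = 1/48


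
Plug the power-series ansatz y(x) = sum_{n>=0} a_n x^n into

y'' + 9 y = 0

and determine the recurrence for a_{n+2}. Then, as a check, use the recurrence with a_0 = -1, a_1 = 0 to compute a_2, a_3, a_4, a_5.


Substitute y = sum_n a_n x^n into y'' + (const) y = 0.
y''(x) = sum_{n>=0} (n+2)(n+1) a_{n+2} x^n.
The ODE becomes sum_n [(n+2)(n+1) a_{n+2} + 9 a_n] x^n = 0.
Setting each coefficient to zero gives the recurrence:
  (n+2)(n+1) a_{n+2} + 9 a_n = 0,
  a_{n+2} = -9 / ((n+1)(n+2)) a_n.

Check with a_0 = -1, a_1 = 0 (apply the recurrence for n = 0, 1, 2, 3): a_0 = -1, a_1 = 0, a_2 = 9/2, a_3 = 0, a_4 = -27/8, a_5 = 0.

a_{n+2} = -9/((n+1)(n+2)) * a_n; check: a_0 = -1, a_1 = 0, a_2 = 9/2, a_3 = 0, a_4 = -27/8, a_5 = 0


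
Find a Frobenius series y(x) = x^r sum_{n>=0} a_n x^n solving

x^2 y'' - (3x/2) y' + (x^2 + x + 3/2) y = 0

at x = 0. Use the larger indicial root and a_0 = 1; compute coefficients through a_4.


Write in Frobenius form y'' + (p(x)/x) y' + (q(x)/x^2) y = 0:
  p(x) = -3/2,  q(x) = x^2 + x + 3/2.
Indicial equation: r(r-1) + (-3/2) r + (3/2) = 0 -> roots r_1 = 3/2, r_2 = 1.
Take r = r_1 = 3/2. Let y(x) = x^r sum_{n>=0} a_n x^n with a_0 = 1.
Substitute y = x^r sum a_n x^n and match x^{r+n}. The recurrence is
  D(n) a_n + 1 a_{n-1} + 1 a_{n-2} = 0,  where D(n) = (r+n)(r+n-1) + (-3/2)(r+n) + (3/2).
  a_n = [-1 a_{n-1} - 1 a_{n-2}] / D(n).
Since the indicial polynomial factors as (r - r_1)(r - r_2), D(n) = (r_1 + n - r_1)(r_1 + n - r_2) = n(n + 1/2).
Evaluating step by step (a_0 = 1):
  n = 1: D(1) = 1(1 + 1/2) = 3/2; numerator = -1(1) = -1; a_1 = (-1)/(3/2) = -2/3
  n = 2: D(2) = 2(2 + 1/2) = 5; numerator = -1(-2/3) - 1(1) = -1/3; a_2 = (-1/3)/(5) = -1/15
  n = 3: D(3) = 3(3 + 1/2) = 21/2; numerator = -1(-1/15) - 1(-2/3) = 11/15; a_3 = (11/15)/(21/2) = 22/315
  n = 4: D(4) = 4(4 + 1/2) = 18; numerator = -1(22/315) - 1(-1/15) = -1/315; a_4 = (-1/315)/(18) = -1/5670

r = 3/2; a_0 = 1; a_1 = -2/3; a_2 = -1/15; a_3 = 22/315; a_4 = -1/5670


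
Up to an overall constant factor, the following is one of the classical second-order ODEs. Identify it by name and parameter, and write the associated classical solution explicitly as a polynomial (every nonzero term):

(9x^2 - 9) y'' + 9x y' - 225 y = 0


All three coefficients share the factor -9; dividing through by -9 gives  (1 - x^2) y'' - x y' + 25 y = 0.
This matches the Chebyshev equation (1 - x^2) y'' - x y' + n^2 y = 0 (note the -x y' term, not -2x y') with n^2 = 25, so n = 5; the polynomial solution is T_5(x).
With y = sum_k a_k x^k, matching x^k gives (k+2)(k+1) a_{k+2} = (k^2 - n^2) a_k = (k - 5)(k + 5) a_k. The right side vanishes at k = 5, so the series with the parity of 5 terminates at degree 5.
Standard normalization: leading coefficient of T_n is 2^(n-1), so a_5 = 2^4 = 16. Work downward with a_k = (k+1)(k+2) a_{k+2} / ((k - 5)(k + 5)):
  a_3 = (4)(5)(16) / ((3 - 5)(3 + 5)) = 320/(-16) = -20
  a_1 = (2)(3)(-20) / ((1 - 5)(1 + 5)) = -120/(-24) = 5
Hence T_5(x) = 16 x^5 - 20 x^3 + 5 x.

T_5(x); series = 16 x^5 - 20 x^3 + 5 x


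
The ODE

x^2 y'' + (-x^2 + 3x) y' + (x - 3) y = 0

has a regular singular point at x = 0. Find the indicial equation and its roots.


Divide by x^2 to reach normal form y'' + P_1(x) y' + P_2(x) y = 0 with P_1(x) = -1 + 3/x and P_2(x) = 1/x - 3/x^2.
x = 0 is a singular point because the y'-coefficient -1 + 3/x has a pole at x = 0 and the y-coefficient 1/x - 3/x^2 has a pole at x = 0.
It is a regular singular point because x P_1(x) = p(x) = 3 - x and x^2 P_2(x) = q(x) = x - 3 are polynomials, hence analytic at x = 0.
p(0) = 3,  q(0) = -3.
Indicial equation: r(r-1) + p(0) r + q(0) = 0, i.e. r^2 + (p(0) - 1) r + q(0) = 0, i.e. r^2 + 2 r - 3 = 0.
Discriminant: (2)^2 - 4(-3) = 16, so r = (-2 ± 4)/2.
Solving: r_1 = 1, r_2 = -3.

indicial: r^2 + 2 r - 3 = 0; roots r_1 = 1, r_2 = -3


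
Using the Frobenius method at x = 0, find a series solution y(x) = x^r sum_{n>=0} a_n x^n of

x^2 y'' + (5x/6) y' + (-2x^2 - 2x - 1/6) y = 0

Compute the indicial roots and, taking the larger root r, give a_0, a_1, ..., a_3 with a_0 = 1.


Write in Frobenius form y'' + (p(x)/x) y' + (q(x)/x^2) y = 0:
  p(x) = 5/6,  q(x) = -2x^2 - 2x - 1/6.
Indicial equation: r(r-1) + (5/6) r + (-1/6) = 0 -> roots r_1 = 1/2, r_2 = -1/3.
Take r = r_1 = 1/2. Let y(x) = x^r sum_{n>=0} a_n x^n with a_0 = 1.
Substitute y = x^r sum a_n x^n and match x^{r+n}. The recurrence is
  D(n) a_n - 2 a_{n-1} - 2 a_{n-2} = 0,  where D(n) = (r+n)(r+n-1) + (5/6)(r+n) + (-1/6).
  a_n = [2 a_{n-1} + 2 a_{n-2}] / D(n).
Since the indicial polynomial factors as (r - r_1)(r - r_2), D(n) = (r_1 + n - r_1)(r_1 + n - r_2) = n(n + 5/6).
Evaluating step by step (a_0 = 1):
  n = 1: D(1) = 1(1 + 5/6) = 11/6; numerator = 2(1) = 2; a_1 = (2)/(11/6) = 12/11
  n = 2: D(2) = 2(2 + 5/6) = 17/3; numerator = 2(12/11) + 2(1) = 46/11; a_2 = (46/11)/(17/3) = 138/187
  n = 3: D(3) = 3(3 + 5/6) = 23/2; numerator = 2(138/187) + 2(12/11) = 684/187; a_3 = (684/187)/(23/2) = 1368/4301

r = 1/2; a_0 = 1; a_1 = 12/11; a_2 = 138/187; a_3 = 1368/4301


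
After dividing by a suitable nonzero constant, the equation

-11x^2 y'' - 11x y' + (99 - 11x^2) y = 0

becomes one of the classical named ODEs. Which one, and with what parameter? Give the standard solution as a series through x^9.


All three coefficients share the factor -11; dividing through by -11 gives  x^2 y'' + x y' + (x^2 - 9) y = 0.
This matches the Bessel equation x^2 y'' + x y' + (x^2 - nu^2) y = 0 with nu^2 = 9, so nu = 3; the solution bounded at x = 0 is J_3(x).
Frobenius at x = 0: indicial roots ±nu; for r = nu the recurrence k(k + 2nu) c_k = -c_{k-2} gives the standard series J_nu(x) = sum_{k>=0} (-1)^k / (k! (k+nu)!) (x/2)^(2k+nu). Evaluate the first 4 terms:
  k = 0: (-1)^0 / (0! * 3! * 2^3) x^3 = 1/(1*6*8) x^3 = (1/48) x^3
  k = 1: (-1)^1 / (1! * 4! * 2^5) x^5 = -1/(1*24*32) x^5 = (-1/768) x^5
  k = 2: (-1)^2 / (2! * 5! * 2^7) x^7 = 1/(2*120*128) x^7 = (1/30720) x^7
  k = 3: (-1)^3 / (3! * 6! * 2^9) x^9 = -1/(6*720*512) x^9 = (-1/2211840) x^9
Hence J_3(x) = -x^9/2211840 + x^7/30720 - x^5/768 + x^3/48 + ....

J_3(x); series = -x^9/2211840 + x^7/30720 - x^5/768 + x^3/48


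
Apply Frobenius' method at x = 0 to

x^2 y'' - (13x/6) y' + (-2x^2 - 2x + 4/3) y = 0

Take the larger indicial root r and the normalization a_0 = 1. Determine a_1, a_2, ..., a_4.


Write in Frobenius form y'' + (p(x)/x) y' + (q(x)/x^2) y = 0:
  p(x) = -13/6,  q(x) = -2x^2 - 2x + 4/3.
Indicial equation: r(r-1) + (-13/6) r + (4/3) = 0 -> roots r_1 = 8/3, r_2 = 1/2.
Take r = r_1 = 8/3. Let y(x) = x^r sum_{n>=0} a_n x^n with a_0 = 1.
Substitute y = x^r sum a_n x^n and match x^{r+n}. The recurrence is
  D(n) a_n - 2 a_{n-1} - 2 a_{n-2} = 0,  where D(n) = (r+n)(r+n-1) + (-13/6)(r+n) + (4/3).
  a_n = [2 a_{n-1} + 2 a_{n-2}] / D(n).
Since the indicial polynomial factors as (r - r_1)(r - r_2), D(n) = (r_1 + n - r_1)(r_1 + n - r_2) = n(n + 13/6).
Evaluating step by step (a_0 = 1):
  n = 1: D(1) = 1(1 + 13/6) = 19/6; numerator = 2(1) = 2; a_1 = (2)/(19/6) = 12/19
  n = 2: D(2) = 2(2 + 13/6) = 25/3; numerator = 2(12/19) + 2(1) = 62/19; a_2 = (62/19)/(25/3) = 186/475
  n = 3: D(3) = 3(3 + 13/6) = 31/2; numerator = 2(186/475) + 2(12/19) = 972/475; a_3 = (972/475)/(31/2) = 1944/14725
  n = 4: D(4) = 4(4 + 13/6) = 74/3; numerator = 2(1944/14725) + 2(186/475) = 3084/2945; a_4 = (3084/2945)/(74/3) = 4626/108965

r = 8/3; a_0 = 1; a_1 = 12/19; a_2 = 186/475; a_3 = 1944/14725; a_4 = 4626/108965


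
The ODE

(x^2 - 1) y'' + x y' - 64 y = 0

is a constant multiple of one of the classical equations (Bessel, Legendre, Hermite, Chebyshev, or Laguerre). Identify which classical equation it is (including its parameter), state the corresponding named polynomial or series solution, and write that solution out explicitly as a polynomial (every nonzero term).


All three coefficients share the factor -1; dividing through by -1 gives  (1 - x^2) y'' - x y' + 64 y = 0.
This matches the Chebyshev equation (1 - x^2) y'' - x y' + n^2 y = 0 (note the -x y' term, not -2x y') with n^2 = 64, so n = 8; the polynomial solution is T_8(x).
With y = sum_k a_k x^k, matching x^k gives (k+2)(k+1) a_{k+2} = (k^2 - n^2) a_k = (k - 8)(k + 8) a_k. The right side vanishes at k = 8, so the series with the parity of 8 terminates at degree 8.
Standard normalization: leading coefficient of T_n is 2^(n-1), so a_8 = 2^7 = 128. Work downward with a_k = (k+1)(k+2) a_{k+2} / ((k - 8)(k + 8)):
  a_6 = (7)(8)(128) / ((6 - 8)(6 + 8)) = 7168/(-28) = -256
  a_4 = (5)(6)(-256) / ((4 - 8)(4 + 8)) = -7680/(-48) = 160
  a_2 = (3)(4)(160) / ((2 - 8)(2 + 8)) = 1920/(-60) = -32
  a_0 = (1)(2)(-32) / ((0 - 8)(0 + 8)) = -64/(-64) = 1
Hence T_8(x) = 128 x^8 - 256 x^6 + 160 x^4 - 32 x^2 + 1.

T_8(x); series = 128 x^8 - 256 x^6 + 160 x^4 - 32 x^2 + 1


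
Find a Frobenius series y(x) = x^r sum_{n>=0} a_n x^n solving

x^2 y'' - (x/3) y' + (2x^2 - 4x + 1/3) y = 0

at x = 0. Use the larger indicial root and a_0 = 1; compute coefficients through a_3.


Write in Frobenius form y'' + (p(x)/x) y' + (q(x)/x^2) y = 0:
  p(x) = -1/3,  q(x) = 2x^2 - 4x + 1/3.
Indicial equation: r(r-1) + (-1/3) r + (1/3) = 0 -> roots r_1 = 1, r_2 = 1/3.
Take r = r_1 = 1. Let y(x) = x^r sum_{n>=0} a_n x^n with a_0 = 1.
Substitute y = x^r sum a_n x^n and match x^{r+n}. The recurrence is
  D(n) a_n - 4 a_{n-1} + 2 a_{n-2} = 0,  where D(n) = (r+n)(r+n-1) + (-1/3)(r+n) + (1/3).
  a_n = [4 a_{n-1} - 2 a_{n-2}] / D(n).
Since the indicial polynomial factors as (r - r_1)(r - r_2), D(n) = (r_1 + n - r_1)(r_1 + n - r_2) = n(n + 2/3).
Evaluating step by step (a_0 = 1):
  n = 1: D(1) = 1(1 + 2/3) = 5/3; numerator = 4(1) = 4; a_1 = (4)/(5/3) = 12/5
  n = 2: D(2) = 2(2 + 2/3) = 16/3; numerator = 4(12/5) - 2(1) = 38/5; a_2 = (38/5)/(16/3) = 57/40
  n = 3: D(3) = 3(3 + 2/3) = 11; numerator = 4(57/40) - 2(12/5) = 9/10; a_3 = (9/10)/(11) = 9/110

r = 1; a_0 = 1; a_1 = 12/5; a_2 = 57/40; a_3 = 9/110


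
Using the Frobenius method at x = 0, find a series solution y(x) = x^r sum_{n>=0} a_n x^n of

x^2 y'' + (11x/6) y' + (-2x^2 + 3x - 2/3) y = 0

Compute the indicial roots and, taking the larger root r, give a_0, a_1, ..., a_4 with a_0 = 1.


Write in Frobenius form y'' + (p(x)/x) y' + (q(x)/x^2) y = 0:
  p(x) = 11/6,  q(x) = -2x^2 + 3x - 2/3.
Indicial equation: r(r-1) + (11/6) r + (-2/3) = 0 -> roots r_1 = 1/2, r_2 = -4/3.
Take r = r_1 = 1/2. Let y(x) = x^r sum_{n>=0} a_n x^n with a_0 = 1.
Substitute y = x^r sum a_n x^n and match x^{r+n}. The recurrence is
  D(n) a_n + 3 a_{n-1} - 2 a_{n-2} = 0,  where D(n) = (r+n)(r+n-1) + (11/6)(r+n) + (-2/3).
  a_n = [-3 a_{n-1} + 2 a_{n-2}] / D(n).
Since the indicial polynomial factors as (r - r_1)(r - r_2), D(n) = (r_1 + n - r_1)(r_1 + n - r_2) = n(n + 11/6).
Evaluating step by step (a_0 = 1):
  n = 1: D(1) = 1(1 + 11/6) = 17/6; numerator = -3(1) = -3; a_1 = (-3)/(17/6) = -18/17
  n = 2: D(2) = 2(2 + 11/6) = 23/3; numerator = -3(-18/17) + 2(1) = 88/17; a_2 = (88/17)/(23/3) = 264/391
  n = 3: D(3) = 3(3 + 11/6) = 29/2; numerator = -3(264/391) + 2(-18/17) = -1620/391; a_3 = (-1620/391)/(29/2) = -3240/11339
  n = 4: D(4) = 4(4 + 11/6) = 70/3; numerator = -3(-3240/11339) + 2(264/391) = 25032/11339; a_4 = (25032/11339)/(70/3) = 5364/56695

r = 1/2; a_0 = 1; a_1 = -18/17; a_2 = 264/391; a_3 = -3240/11339; a_4 = 5364/56695
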